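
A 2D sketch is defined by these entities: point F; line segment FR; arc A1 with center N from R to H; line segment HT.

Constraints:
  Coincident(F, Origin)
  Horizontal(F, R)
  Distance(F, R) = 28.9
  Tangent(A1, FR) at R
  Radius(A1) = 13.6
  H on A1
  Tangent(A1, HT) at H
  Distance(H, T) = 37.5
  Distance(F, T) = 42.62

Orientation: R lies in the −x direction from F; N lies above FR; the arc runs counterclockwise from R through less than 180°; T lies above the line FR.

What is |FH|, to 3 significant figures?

18.4

F is at the origin; F and R share the same y with |FR| = 28.9 and R on the −x side, so R = (-28.9, 0.00). A1 meets FR tangentially, so NR is at right angles to FR, so N = R + (0, 13.6) = (-28.9, 13.6). Since NH ⟂ HT (tangency), |NT| = √(13.6² + 37.5²) = 39.9 regardless of where H sits on A1. So T lies on both circle(F, 42.62) and circle(N, 39.9); the above-FR intersection is T = (-1.50, 42.6). H is the foot of the tangent from T: H = (-16.4, 8.19).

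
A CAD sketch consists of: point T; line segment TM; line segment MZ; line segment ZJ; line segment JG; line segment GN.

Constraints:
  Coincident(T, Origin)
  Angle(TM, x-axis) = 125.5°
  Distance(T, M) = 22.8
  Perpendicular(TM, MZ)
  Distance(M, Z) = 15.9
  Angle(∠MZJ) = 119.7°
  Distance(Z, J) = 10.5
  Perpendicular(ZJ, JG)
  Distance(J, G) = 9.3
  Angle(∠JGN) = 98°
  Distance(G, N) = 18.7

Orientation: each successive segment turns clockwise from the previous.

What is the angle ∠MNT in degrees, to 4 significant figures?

52.29°

ZJ is perpendicular to JG, so JG runs at -114.8°; with |JG| = 9.3, G = (5.335, 14.95). ∠JGN = 98.0° gives GN at 163.2° from the x-axis; with |GN| = 18.7, N = (-12.57, 20.35). Then cos ∠MNT = NM·NT / (|NM||NT|), giving 52.29°.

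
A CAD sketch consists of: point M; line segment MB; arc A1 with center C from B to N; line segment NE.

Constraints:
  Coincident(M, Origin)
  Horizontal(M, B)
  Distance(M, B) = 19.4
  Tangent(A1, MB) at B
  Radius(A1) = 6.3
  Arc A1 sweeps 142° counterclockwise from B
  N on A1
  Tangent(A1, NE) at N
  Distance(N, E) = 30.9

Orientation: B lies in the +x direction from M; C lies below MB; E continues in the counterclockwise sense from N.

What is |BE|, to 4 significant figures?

36.56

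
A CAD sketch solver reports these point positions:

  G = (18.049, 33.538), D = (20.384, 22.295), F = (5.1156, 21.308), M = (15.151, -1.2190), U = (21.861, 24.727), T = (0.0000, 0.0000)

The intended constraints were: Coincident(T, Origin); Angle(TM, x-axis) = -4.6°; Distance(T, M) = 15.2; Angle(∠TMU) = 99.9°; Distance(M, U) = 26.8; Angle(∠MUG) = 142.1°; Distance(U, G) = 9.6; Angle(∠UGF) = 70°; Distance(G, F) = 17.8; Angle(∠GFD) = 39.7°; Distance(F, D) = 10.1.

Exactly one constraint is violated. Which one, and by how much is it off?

Distance(F, D) = 10.1 — off by 5.20.

T = (0.00, 0.00) ✓; TM at -4.600° ✓; |TM| = 15.20 ✓; ∠TMU = 99.90° ✓; |MU| = 26.80 ✓; ∠MUG = 142.1° ✓; |UG| = 9.600 ✓; ∠UGF = 70.00° ✓; |GF| = 17.80 ✓; ∠GFD = 39.70° ✓; |FD| = 15.30 ✗.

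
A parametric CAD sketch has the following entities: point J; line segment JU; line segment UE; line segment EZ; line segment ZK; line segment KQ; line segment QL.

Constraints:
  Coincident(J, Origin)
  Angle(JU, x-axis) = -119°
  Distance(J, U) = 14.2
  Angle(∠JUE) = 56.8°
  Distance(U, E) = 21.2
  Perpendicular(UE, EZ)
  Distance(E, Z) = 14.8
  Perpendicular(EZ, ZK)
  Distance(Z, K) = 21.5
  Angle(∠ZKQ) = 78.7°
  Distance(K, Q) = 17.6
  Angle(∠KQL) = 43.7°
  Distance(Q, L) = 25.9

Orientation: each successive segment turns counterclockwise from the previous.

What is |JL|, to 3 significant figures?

11.9

∠ZKQ = 78.7° gives KQ at -74.5° from the x-axis; with |KQ| = 17.6, Q = (-3.56, -14.6). ∠KQL = 43.7° gives QL at 61.8° from the x-axis; with |QL| = 25.9, L = (8.68, 8.18). Then |JL| = |L − J| = 11.9.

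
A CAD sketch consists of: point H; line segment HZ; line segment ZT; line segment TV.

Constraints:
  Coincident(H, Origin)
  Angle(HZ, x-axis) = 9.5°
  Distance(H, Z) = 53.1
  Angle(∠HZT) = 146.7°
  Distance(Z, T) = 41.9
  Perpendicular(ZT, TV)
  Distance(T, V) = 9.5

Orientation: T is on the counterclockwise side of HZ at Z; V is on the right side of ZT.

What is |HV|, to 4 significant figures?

94.54

H is at the origin; HZ runs at 9.5° with length 53.1, so Z = 53.1·(cos 9.5°, sin 9.5°) = (52.37, 8.764). ∠HZT = 146.7°, so ZT runs at 9.5° + (180° − 146.7°) = 42.80° from the x-axis; with |ZT| = 41.9, T = Z + 41.9·(cos 42.80°, sin 42.80°) = (83.12, 37.23). ZT ⟂ TV; with |TV| = 9.5 on the right of ZT, V = T + 9.5·(0.6794, -0.7337) = (89.57, 30.26). Then |HV| = |V − H| = 94.54.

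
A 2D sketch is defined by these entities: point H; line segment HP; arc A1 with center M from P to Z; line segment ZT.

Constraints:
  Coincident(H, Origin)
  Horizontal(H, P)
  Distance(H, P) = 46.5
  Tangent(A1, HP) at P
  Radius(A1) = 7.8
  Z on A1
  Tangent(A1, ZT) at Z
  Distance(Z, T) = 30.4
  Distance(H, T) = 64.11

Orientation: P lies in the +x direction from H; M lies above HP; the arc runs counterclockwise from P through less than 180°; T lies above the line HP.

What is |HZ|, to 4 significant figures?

54.94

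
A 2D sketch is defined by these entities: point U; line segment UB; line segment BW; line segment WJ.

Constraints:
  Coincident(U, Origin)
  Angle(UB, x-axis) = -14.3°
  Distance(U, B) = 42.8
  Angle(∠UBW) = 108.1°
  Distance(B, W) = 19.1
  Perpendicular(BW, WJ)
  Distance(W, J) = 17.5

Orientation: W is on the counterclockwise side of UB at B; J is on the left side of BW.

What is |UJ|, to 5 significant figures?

39.837

U is at the origin; UB runs at -14.3° with length 42.8, so B = 42.8·(cos -14.3°, sin -14.3°) = (41.474, -10.572). ∠UBW = 108.1°, so BW runs at -14.3° + (180° − 108.1°) = 57.600° from the x-axis; with |BW| = 19.1, W = B + 19.1·(cos 57.600°, sin 57.600°) = (51.708, 5.5551). BW ⟂ WJ; with |WJ| = 17.5 on the left of BW, J = W + 17.5·(-0.84433, 0.53583) = (36.932, 14.932). Then |UJ| = |J − U| = 39.837.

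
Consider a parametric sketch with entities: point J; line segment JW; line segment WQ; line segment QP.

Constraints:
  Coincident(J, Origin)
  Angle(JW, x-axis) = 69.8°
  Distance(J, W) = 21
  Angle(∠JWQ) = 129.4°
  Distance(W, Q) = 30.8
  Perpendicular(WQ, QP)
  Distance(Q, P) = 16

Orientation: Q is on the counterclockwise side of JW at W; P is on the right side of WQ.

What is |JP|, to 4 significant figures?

54.64

J is at the origin; JW runs at 69.8° with length 21.0, so W = 21.0·(cos 69.8°, sin 69.8°) = (7.251, 19.71). ∠JWQ = 129.4°, so WQ runs at 69.8° + (180° − 129.4°) = 120.4° from the x-axis; with |WQ| = 30.8, Q = W + 30.8·(cos 120.4°, sin 120.4°) = (-8.335, 46.27). The perpendicularity gives QP at right angles to WQ; with |QP| = 16.0 on the right of WQ, P = Q + 16.0·(0.8625, 0.5060) = (5.466, 54.37). Then |JP| = |P − J| = 54.64.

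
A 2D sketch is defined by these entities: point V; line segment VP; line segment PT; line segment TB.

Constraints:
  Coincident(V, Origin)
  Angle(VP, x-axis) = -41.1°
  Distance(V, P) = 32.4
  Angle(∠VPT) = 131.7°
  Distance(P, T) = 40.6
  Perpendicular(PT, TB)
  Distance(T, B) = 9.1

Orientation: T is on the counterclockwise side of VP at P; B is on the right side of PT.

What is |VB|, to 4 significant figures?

70.51

V is at the origin; VP runs at -41.1° with length 32.4, so P = 32.4·(cos -41.1°, sin -41.1°) = (24.42, -21.30). ∠VPT = 131.7°, so PT runs at -41.1° + (180° − 131.7°) = 7.200° from the x-axis; with |PT| = 40.6, T = P + 40.6·(cos 7.200°, sin 7.200°) = (64.70, -16.21). PT ⟂ TB; with |TB| = 9.1 on the right of PT, B = T + 9.1·(0.1253, -0.9921) = (65.84, -25.24). Then |VB| = |B − V| = 70.51.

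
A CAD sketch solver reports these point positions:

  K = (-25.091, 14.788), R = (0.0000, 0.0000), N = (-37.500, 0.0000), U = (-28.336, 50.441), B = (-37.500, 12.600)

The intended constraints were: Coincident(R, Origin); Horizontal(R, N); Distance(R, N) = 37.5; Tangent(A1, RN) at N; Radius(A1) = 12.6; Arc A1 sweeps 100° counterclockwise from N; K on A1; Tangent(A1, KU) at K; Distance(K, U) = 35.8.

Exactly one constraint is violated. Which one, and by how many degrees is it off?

Tangent(A1, KU) at K — off by 4.80°.

R = (0.00, 0.00) ✓; R.y = 0.00, N.y = 0.00 ✓; |RN| = 37.50 ✓; ∠(BN, NR) = 90.00° ✓; |BN| = 12.60 ✓; bearing(B→K) − bearing(B→N) = 100.0° ✓; |BK| = 12.60 ✓; ∠(BK, KU) = 94.80° ✗; |KU| = 35.80 ✓.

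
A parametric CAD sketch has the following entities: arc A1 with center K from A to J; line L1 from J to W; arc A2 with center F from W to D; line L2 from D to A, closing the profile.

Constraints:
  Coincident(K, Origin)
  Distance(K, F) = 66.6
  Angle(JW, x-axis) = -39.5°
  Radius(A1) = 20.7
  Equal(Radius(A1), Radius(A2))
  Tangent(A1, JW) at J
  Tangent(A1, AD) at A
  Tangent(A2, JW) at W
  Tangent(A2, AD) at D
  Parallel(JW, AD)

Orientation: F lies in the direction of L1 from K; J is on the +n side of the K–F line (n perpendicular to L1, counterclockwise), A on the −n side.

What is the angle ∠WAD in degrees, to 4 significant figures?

31.87°

Tangency of A1 to both parallel lines with radius 20.7 puts J and A at K ± 20.7·n: J = (13.17, 15.97), A = (-13.17, -15.97). Equal radii place W and D the same way about F: W = F + 20.7·n = (64.56, -26.39), D = F − 20.7·n = (38.22, -58.34). Then cos ∠WAD = AW·AD / (|AW||AD|), giving 31.87°.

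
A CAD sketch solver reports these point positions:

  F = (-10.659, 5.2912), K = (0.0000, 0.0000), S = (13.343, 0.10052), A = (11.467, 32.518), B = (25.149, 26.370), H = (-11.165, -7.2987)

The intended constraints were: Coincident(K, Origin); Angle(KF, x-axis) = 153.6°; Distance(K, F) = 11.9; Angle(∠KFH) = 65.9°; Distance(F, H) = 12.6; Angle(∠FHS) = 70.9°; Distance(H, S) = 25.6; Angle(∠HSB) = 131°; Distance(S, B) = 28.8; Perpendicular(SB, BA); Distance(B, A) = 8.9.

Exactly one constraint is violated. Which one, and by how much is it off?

Distance(B, A) = 8.9 — off by 6.10.

K = (0.00, 0.00) ✓; KF at 153.6° ✓; |KF| = 11.90 ✓; ∠KFH = 65.90° ✓; |FH| = 12.60 ✓; ∠FHS = 70.90° ✓; |HS| = 25.60 ✓; ∠HSB = 131.0° ✓; |SB| = 28.80 ✓; ∠(SB, BA) = 90.00° ✓; |BA| = 15.00 ✗.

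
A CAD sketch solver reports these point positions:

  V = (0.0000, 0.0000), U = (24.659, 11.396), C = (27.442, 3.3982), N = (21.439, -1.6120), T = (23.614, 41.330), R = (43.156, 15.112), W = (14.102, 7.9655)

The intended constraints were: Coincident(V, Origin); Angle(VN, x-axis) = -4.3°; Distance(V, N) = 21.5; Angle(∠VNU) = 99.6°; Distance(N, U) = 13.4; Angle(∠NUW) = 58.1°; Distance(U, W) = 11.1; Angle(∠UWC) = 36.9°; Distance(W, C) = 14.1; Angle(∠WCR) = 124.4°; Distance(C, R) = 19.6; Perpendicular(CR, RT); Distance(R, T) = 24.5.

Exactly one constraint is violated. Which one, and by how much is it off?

Distance(R, T) = 24.5 — off by 8.20.

V = (0.00, 0.00) ✓; VN at -4.300° ✓; |VN| = 21.50 ✓; ∠VNU = 99.60° ✓; |NU| = 13.40 ✓; ∠NUW = 58.09° ✓; |UW| = 11.10 ✓; ∠UWC = 36.90° ✓; |WC| = 14.10 ✓; ∠WCR = 124.4° ✓; |CR| = 19.60 ✓; ∠(CR, RT) = 90.00° ✓; |RT| = 32.70 ✗.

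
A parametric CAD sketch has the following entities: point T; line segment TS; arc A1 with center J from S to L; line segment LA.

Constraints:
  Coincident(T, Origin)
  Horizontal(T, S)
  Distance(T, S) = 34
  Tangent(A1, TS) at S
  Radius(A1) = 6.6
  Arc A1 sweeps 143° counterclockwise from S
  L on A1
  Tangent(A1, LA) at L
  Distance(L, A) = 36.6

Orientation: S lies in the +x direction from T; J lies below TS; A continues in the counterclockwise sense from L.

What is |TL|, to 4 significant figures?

32.29

Tangency of A1 to TS means the radius JS is perpendicular to TS, so J = S + (0, -6.6) = (34.00, -6.600). On A1, S sits at bearing 90° from J; a 143° counterclockwise sweep puts L at bearing 233°, so L = J + 6.6·(cos 233°, sin 233°) = (30.03, -11.87). Then |TL| = |L − T| = 32.29.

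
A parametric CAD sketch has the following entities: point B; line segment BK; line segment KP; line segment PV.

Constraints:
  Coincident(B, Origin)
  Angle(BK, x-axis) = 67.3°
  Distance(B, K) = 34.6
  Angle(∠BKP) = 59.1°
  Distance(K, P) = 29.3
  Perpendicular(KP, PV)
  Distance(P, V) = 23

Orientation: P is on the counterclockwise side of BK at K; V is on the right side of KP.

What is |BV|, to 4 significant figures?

53.94

∠BKP = 59.1°, so KP runs at 67.3° + (180° − 59.1°) = 188.2° from the x-axis; with |KP| = 29.3, P = K + 29.3·(cos 188.2°, sin 188.2°) = (-15.65, 27.74). The perpendicularity gives PV at right angles to KP; with |PV| = 23.0 on the right of KP, V = P + 23.0·(-0.1426, 0.9898) = (-18.93, 50.51). Then |BV| = |V − B| = 53.94.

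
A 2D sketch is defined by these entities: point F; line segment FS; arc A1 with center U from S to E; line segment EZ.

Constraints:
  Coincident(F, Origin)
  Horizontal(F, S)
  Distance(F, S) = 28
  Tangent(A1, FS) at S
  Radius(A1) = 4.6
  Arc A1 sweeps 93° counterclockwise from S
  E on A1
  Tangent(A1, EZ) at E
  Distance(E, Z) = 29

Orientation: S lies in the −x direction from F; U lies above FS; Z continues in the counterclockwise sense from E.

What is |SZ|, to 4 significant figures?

33.94

F is at the origin; FS is horizontal with |FS| = 28.0 and S on the −x side, so S = (-28.00, 0.000). The tangent condition forces US to be normal to FS, so U = S + (0, 4.6) = (-28.00, 4.600). On A1, S sits at bearing -90° from U; a 93° counterclockwise sweep puts E at bearing 3°, so E = U + 4.6·(cos 3°, sin 3°) = (-23.41, 4.841). The tangent condition forces UE to be normal to EZ, so EZ runs along (−sin 3°, cos 3°); with |EZ| = 29.0, Z = (-24.92, 33.80). Then |SZ| = |Z − S| = 33.94.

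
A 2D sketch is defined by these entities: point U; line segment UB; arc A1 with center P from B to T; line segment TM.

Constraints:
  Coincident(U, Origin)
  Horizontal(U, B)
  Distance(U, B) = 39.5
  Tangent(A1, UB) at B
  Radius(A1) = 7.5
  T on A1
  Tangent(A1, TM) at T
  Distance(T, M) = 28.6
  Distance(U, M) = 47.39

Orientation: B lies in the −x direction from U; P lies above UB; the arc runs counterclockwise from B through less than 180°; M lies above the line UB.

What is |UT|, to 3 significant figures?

32.8

Checks: ∠(PB, BU) = 90.00° ✓; |PT| = 7.500 ✓; ∠(PT, TM) = 90.00° ✓; |TM| = 28.60 ✓; |UM| = 47.39 ✓.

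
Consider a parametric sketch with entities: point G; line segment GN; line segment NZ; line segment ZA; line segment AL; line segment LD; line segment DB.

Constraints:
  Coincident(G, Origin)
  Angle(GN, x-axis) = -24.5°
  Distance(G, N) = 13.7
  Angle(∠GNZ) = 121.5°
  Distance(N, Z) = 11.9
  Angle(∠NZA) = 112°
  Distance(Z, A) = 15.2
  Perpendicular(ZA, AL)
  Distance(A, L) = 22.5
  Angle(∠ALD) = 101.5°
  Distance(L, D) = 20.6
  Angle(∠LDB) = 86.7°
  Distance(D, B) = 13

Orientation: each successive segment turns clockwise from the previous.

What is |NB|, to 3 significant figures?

3.61

G is at the origin; GN runs at -24.5° with length 13.7, so N = (12.5, -5.68). ∠GNZ = 121.5° gives NZ at -83.0° from the x-axis; with |NZ| = 11.9, Z = (13.9, -17.5). ∠NZA = 112.0° gives ZA at -151° from the x-axis; with |ZA| = 15.2, A = (0.622, -24.9). ZA is perpendicular to AL, so AL runs at 119°; with |AL| = 22.5, L = (-10.3, -5.18). ∠ALD = 101.5° gives LD at 40.5° from the x-axis; with |LD| = 20.6, D = (5.38, 8.20). ∠LDB = 86.7° gives DB at -52.8° from the x-axis; with |DB| = 13.0, B = (13.2, -2.16). Then |NB| = |B − N| = 3.61.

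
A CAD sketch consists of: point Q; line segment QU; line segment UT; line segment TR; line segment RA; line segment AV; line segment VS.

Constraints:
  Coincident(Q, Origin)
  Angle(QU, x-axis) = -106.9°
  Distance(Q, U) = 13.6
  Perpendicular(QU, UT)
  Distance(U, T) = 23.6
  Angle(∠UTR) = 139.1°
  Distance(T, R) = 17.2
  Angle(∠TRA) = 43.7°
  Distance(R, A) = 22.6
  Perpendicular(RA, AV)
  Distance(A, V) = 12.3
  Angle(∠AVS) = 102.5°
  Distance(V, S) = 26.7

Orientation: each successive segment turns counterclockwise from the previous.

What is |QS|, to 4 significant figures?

44.25

RA ⟂ AV, so AV runs at -109.7°; with |AV| = 12.3, V = (8.917, -16.84). ∠AVS = 102.5° gives VS at -32.20° from the x-axis; with |VS| = 26.7, S = (31.51, -31.07). Then |QS| = |S − Q| = 44.25.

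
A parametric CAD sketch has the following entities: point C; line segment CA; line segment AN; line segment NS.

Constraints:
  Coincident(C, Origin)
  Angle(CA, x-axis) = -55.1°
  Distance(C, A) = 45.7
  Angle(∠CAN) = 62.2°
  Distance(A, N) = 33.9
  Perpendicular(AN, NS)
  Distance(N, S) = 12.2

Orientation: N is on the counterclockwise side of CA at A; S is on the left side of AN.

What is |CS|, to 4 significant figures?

30.90

C is at the origin; CA runs at -55.1° with length 45.7, so A = 45.7·(cos -55.1°, sin -55.1°) = (26.15, -37.48). ∠CAN = 62.2°, so AN runs at -55.1° + (180° − 62.2°) = 62.70° from the x-axis; with |AN| = 33.9, N = A + 33.9·(cos 62.70°, sin 62.70°) = (41.70, -7.357). The perpendicularity gives NS at right angles to AN; with |NS| = 12.2 on the left of AN, S = N + 12.2·(-0.8886, 0.4586) = (30.85, -1.761). Then |CS| = |S − C| = 30.90.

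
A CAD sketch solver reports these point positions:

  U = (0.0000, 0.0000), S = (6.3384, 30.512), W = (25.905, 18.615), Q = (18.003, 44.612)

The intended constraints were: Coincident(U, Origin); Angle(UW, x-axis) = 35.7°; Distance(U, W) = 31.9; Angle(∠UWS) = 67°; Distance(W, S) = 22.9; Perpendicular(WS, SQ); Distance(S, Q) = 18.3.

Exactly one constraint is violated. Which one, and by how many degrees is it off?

Perpendicular(WS, SQ) — off by 8.30°.

U = (0.00, 0.00) ✓; UW at 35.70° ✓; |UW| = 31.90 ✓; ∠UWS = 67.00° ✓; |WS| = 22.90 ✓; ∠(WS, SQ) = 98.30° ✗; |SQ| = 18.30 ✓.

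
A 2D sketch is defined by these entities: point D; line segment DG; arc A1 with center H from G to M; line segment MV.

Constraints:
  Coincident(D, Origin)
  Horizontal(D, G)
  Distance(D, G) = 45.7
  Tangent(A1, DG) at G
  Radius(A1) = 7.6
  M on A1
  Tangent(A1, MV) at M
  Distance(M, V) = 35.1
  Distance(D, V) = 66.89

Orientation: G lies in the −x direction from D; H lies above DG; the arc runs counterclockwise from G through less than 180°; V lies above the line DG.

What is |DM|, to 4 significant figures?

39.96

Checks: |HM| = 7.600 ✓; ∠(HM, MV) = 90.00° ✓; |MV| = 35.10 ✓; |DV| = 66.89 ✓.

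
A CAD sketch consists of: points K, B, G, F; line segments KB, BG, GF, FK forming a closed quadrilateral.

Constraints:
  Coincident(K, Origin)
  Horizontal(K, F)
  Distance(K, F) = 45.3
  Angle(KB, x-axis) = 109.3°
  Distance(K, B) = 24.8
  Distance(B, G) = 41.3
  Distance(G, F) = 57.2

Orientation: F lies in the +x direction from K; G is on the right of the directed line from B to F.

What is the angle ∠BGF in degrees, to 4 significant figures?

70.62°

K is at the origin; K and F share the same y with |KF| = 45.3 and F in +x, so F = (45.3, 0). KB runs at 109.3° with |KB| = 24.8, so B = (-8.197, 23.41). G is determined by |BG| = 41.3 and |GF| = 57.2 together: it lies at the intersection of circle(B, 41.3) and circle(F, 57.2). With |BF| = 58.39, the foot of the radical line on BF is 15.79 from B and the perpendicular offset is √(41.3² − 15.79²) = 38.16. Taking the right-of-BF solution: G = (-9.032, -17.89).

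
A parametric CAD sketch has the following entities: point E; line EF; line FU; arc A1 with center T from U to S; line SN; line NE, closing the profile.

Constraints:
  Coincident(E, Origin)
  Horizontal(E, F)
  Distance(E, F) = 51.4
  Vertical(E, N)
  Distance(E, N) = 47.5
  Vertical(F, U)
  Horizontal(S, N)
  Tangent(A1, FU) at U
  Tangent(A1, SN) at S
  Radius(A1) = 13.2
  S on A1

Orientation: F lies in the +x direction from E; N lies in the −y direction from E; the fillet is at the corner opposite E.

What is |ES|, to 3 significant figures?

61.0

The virtual corner opposite E is at (51.4, -47.5). A1 meets FU tangentially, so TU is at right angles to FU and A1 meets SN tangentially, so TS is at right angles to SN, with radius 13.2, so the center T sits 13.2 in from both sides at T = (38.2, -34.3). That places the tangent points at U = (51.4, -34.3) on FU and S = (38.2, -47.5) on SN. Then |ES| = |S − E| = 61.0.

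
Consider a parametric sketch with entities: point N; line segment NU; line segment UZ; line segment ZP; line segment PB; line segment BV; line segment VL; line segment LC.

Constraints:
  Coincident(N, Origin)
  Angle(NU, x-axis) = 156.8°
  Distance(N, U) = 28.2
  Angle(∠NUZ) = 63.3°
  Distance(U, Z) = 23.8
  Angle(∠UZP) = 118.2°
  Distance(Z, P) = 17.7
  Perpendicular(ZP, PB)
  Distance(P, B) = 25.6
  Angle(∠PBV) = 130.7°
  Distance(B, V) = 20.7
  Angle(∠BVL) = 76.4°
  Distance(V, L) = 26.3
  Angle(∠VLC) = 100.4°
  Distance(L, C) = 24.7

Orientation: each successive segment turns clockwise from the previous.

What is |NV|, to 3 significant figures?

22.9

ZP ⟂ PB, so PB runs at -112°; with |PB| = 25.6, B = (-0.734, -3.89). ∠PBV = 130.7° gives BV at -161° from the x-axis; with |BV| = 20.7, V = (-20.3, -10.6). Then |NV| = |V − N| = 22.9.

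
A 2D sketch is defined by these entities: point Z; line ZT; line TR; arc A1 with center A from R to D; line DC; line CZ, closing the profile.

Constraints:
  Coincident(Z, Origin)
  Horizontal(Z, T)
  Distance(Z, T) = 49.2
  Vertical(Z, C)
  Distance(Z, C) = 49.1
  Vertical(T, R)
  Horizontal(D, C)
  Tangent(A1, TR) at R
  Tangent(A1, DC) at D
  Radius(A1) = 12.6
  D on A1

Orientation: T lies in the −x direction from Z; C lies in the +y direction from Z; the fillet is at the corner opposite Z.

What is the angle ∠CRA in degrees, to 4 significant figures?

14.36°

Z is at the origin; ZT is horizontal with |ZT| = 49.2 and T on the −x side, so T = (-49.20, 0.000). Z and C share the same x with |ZC| = 49.1 and C on the +y side, so C = (0.000, 49.10). The virtual corner opposite Z is at (-49.20, 49.10). The tangent condition forces AR to be normal to TR and tangency of A1 to DC means the radius AD is perpendicular to DC, with radius 12.6, so the center A sits 12.6 in from both sides at A = (-36.60, 36.50). That places the tangent points at R = (-49.20, 36.50) on TR and D = (-36.60, 49.10) on DC. Then cos ∠CRA = RC·RA / (|RC||RA|), giving 14.36°.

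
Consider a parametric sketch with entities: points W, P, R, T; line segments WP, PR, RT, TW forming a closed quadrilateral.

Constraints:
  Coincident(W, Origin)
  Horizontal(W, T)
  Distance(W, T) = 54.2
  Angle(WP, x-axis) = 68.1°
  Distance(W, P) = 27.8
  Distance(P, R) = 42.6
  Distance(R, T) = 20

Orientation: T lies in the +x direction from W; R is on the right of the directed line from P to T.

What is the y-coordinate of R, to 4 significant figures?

-8.248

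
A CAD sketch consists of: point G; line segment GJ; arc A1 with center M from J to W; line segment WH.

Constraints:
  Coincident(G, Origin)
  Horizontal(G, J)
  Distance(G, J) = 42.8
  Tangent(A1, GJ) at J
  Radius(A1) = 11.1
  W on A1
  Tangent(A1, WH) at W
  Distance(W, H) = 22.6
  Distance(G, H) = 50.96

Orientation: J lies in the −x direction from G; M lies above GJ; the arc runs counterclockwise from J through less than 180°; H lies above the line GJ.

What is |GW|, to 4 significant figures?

34.62

G is at the origin; G and J share the same y with |GJ| = 42.8 and J on the −x side, so J = (-42.80, 0.000). Tangency of A1 to GJ means the radius MJ is perpendicular to GJ, so M = J + (0, 11.1) = (-42.80, 11.10). Since MW ⟂ WH (tangency), |MH| = √(11.1² + 22.6²) = 25.18 regardless of where W sits on A1. So H lies on both circle(G, 50.96) and circle(M, 25.18); the above-GJ intersection is H = (-36.57, 35.49). W is the foot of the tangent from H: W = (-31.94, 13.37).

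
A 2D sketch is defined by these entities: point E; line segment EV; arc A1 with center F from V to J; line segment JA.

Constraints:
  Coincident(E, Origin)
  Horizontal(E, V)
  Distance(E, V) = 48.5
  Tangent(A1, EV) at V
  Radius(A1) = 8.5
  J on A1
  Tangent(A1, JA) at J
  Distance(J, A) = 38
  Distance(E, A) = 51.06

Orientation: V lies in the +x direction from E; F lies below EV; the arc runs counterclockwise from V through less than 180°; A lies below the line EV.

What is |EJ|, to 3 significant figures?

40.8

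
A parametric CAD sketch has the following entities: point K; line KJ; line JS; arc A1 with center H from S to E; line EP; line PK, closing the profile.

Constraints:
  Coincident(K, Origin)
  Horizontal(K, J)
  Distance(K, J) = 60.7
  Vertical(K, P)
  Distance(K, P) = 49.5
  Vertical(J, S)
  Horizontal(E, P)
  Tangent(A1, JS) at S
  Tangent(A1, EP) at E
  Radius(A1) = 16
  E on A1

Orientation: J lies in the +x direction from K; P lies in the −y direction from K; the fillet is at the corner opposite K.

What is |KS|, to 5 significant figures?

69.331

The virtual corner opposite K is at (60.700, -49.500). A1 meets JS tangentially, so HS is at right angles to JS and since A1 is tangent to EP there, HE ⟂ EP, with radius 16.0, so the center H sits 16.0 in from both sides at H = (44.700, -33.500). That places the tangent points at S = (60.700, -33.500) on JS and E = (44.700, -49.500) on EP. Then |KS| = |S − K| = 69.331.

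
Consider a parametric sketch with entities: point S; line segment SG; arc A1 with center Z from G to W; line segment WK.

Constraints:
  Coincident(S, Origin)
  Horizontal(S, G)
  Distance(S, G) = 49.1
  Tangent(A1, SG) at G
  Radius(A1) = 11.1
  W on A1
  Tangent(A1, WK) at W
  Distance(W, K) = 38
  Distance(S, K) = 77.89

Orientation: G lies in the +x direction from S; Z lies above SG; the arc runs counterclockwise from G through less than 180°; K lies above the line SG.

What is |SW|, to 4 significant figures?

61.20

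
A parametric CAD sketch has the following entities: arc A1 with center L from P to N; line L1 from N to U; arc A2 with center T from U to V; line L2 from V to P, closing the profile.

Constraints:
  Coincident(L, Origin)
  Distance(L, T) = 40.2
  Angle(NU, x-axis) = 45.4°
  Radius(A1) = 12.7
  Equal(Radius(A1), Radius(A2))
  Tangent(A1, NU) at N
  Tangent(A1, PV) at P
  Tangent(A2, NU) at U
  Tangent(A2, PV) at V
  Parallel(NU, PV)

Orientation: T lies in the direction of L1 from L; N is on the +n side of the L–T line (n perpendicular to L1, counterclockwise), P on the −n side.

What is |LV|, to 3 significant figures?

42.2

The slot axis is L1's direction at 45.4°, so u = (cos 45.4°, sin 45.4°) = (0.702, 0.712) and n = (−sin 45.4°, cos 45.4°) = (-0.712, 0.702). L is at the origin and T lies 40.2 along u from L, so T = 40.2·u = (28.2, 28.6). Tangency of A1 to both parallel lines with radius 12.7 puts N and P at L ± 12.7·n: N = (-9.04, 8.92), P = (9.04, -8.92). Equal radii place U and V the same way about T: U = T + 12.7·n = (19.2, 37.5), V = T − 12.7·n = (37.3, 19.7). Then |LV| = |V − L| = 42.2.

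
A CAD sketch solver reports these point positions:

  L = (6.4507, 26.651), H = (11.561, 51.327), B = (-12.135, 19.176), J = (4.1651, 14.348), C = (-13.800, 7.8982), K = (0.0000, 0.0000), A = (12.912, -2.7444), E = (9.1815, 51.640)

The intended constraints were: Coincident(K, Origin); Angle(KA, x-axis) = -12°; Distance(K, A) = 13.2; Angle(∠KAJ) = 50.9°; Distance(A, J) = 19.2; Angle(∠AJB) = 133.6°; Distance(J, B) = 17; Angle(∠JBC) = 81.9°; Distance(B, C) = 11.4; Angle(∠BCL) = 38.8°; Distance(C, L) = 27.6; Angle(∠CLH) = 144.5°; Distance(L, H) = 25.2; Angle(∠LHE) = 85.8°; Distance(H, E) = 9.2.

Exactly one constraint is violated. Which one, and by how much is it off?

Distance(H, E) = 9.2 — off by 6.80.

K = (0.00, 0.00) ✓; KA at -12.00° ✓; |KA| = 13.20 ✓; ∠KAJ = 50.90° ✓; |AJ| = 19.20 ✓; ∠AJB = 133.6° ✓; |JB| = 17.00 ✓; ∠JBC = 81.90° ✓; |BC| = 11.40 ✓; ∠BCL = 38.80° ✓; |CL| = 27.60 ✓; ∠CLH = 144.5° ✓; |LH| = 25.20 ✓; ∠LHE = 85.79° ✓; |HE| = 2.400 ✗.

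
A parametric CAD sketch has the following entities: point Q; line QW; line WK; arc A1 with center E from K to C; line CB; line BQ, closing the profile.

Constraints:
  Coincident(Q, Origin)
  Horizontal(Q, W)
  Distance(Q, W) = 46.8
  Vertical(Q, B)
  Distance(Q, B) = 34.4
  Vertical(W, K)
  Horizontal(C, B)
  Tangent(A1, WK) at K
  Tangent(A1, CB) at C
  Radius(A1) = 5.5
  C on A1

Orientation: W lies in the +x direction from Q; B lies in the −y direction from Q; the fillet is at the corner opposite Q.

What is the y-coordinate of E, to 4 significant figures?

-28.90

Q is at the origin; QW is horizontal with |QW| = 46.8 and W on the +x side, so W = (46.80, 0.000). QB is vertical with |QB| = 34.4 and B on the −y side, so B = (0.000, -34.40). The virtual corner opposite Q is at (46.80, -34.40). Since A1 is tangent to WK there, EK ⟂ WK and the tangent condition forces EC to be normal to CB, with radius 5.5, so the center E sits 5.5 in from both sides at E = (41.30, -28.90). So E.y = -28.90.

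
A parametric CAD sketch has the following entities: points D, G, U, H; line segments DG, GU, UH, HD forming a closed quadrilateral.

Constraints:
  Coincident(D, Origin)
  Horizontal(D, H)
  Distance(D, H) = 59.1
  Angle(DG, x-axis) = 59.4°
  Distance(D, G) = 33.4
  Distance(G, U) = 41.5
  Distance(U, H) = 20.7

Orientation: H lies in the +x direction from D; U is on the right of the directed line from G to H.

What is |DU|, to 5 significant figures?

39.843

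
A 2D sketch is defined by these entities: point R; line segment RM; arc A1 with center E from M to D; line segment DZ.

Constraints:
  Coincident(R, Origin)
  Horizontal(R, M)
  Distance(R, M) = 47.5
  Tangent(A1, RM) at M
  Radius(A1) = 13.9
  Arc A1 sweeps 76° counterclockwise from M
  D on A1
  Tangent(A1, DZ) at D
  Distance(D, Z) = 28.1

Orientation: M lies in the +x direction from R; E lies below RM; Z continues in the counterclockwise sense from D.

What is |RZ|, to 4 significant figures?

46.58

R is at the origin; RM is horizontal with |RM| = 47.5 and M on the +x side, so M = (47.50, 0.000). Tangency of A1 to RM means the radius EM is perpendicular to RM, so E = M + (0, -13.9) = (47.50, -13.90). On A1, M sits at bearing 90° from E; a 76° counterclockwise sweep puts D at bearing 166°, so D = E + 13.9·(cos 166°, sin 166°) = (34.01, -10.54). The tangent condition forces ED to be normal to DZ, so DZ runs along (−sin 166°, cos 166°); with |DZ| = 28.1, Z = (27.21, -37.80). Then |RZ| = |Z − R| = 46.58.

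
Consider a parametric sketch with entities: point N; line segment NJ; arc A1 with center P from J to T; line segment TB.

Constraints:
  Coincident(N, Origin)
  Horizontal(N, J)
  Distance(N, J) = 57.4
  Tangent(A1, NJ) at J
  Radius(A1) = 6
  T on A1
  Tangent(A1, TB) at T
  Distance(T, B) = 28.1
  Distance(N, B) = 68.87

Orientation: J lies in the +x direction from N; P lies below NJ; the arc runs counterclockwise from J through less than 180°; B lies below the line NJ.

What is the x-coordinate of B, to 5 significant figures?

59.515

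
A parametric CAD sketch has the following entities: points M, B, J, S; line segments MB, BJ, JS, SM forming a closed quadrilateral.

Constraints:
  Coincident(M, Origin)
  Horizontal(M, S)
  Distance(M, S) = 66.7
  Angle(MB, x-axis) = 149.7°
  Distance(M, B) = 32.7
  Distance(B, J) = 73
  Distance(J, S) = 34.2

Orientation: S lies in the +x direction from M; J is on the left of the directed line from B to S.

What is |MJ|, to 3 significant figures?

51.1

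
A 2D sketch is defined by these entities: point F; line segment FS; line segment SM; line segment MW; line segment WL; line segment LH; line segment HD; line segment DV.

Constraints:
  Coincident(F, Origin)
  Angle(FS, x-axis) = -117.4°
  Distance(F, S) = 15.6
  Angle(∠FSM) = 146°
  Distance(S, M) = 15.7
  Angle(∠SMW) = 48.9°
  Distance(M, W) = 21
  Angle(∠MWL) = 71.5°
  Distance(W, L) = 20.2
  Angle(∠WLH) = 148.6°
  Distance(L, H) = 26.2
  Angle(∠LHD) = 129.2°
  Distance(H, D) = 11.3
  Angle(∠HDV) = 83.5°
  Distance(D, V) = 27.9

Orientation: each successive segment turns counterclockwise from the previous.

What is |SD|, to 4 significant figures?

34.80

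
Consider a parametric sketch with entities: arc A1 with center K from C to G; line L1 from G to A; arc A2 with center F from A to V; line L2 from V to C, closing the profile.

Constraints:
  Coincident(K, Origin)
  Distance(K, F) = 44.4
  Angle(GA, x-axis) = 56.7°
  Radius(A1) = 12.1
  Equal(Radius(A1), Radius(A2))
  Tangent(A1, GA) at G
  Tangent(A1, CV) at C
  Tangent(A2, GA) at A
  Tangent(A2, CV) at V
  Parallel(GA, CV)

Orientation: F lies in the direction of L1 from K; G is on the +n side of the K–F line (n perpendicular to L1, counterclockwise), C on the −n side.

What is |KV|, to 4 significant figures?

46.02

The slot axis is L1's direction at 56.7°, so u = (cos 56.7°, sin 56.7°) = (0.5490, 0.8358) and n = (−sin 56.7°, cos 56.7°) = (-0.8358, 0.5490). K is at the origin and F lies 44.4 along u from K, so F = 44.4·u = (24.38, 37.11). Tangency of A1 to both parallel lines with radius 12.1 puts G and C at K ± 12.1·n: G = (-10.11, 6.643), C = (10.11, -6.643). Equal radii place A and V the same way about F: A = F + 12.1·n = (14.26, 43.75), V = F − 12.1·n = (34.49, 30.47). Then |KV| = |V − K| = 46.02.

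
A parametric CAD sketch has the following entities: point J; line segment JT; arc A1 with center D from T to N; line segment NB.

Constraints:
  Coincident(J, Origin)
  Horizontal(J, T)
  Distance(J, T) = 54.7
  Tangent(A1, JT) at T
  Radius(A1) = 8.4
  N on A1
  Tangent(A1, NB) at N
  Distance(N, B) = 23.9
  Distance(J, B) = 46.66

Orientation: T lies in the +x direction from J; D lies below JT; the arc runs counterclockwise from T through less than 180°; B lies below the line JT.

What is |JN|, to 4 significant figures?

47.22

J is at the origin; J and T share the same y with |JT| = 54.7 and T on the +x side, so T = (54.70, 0.000). Tangency of A1 to JT means the radius DT is perpendicular to JT, so D = T + (0, -8.4) = (54.70, -8.400). Since DN ⟂ NB (tangency), |DB| = √(8.4² + 23.9²) = 25.33 regardless of where N sits on A1. So B lies on both circle(J, 46.66) and circle(D, 25.33); the below-JT intersection is B = (37.84, -27.30). N is the foot of the tangent from B: N = (46.93, -5.203).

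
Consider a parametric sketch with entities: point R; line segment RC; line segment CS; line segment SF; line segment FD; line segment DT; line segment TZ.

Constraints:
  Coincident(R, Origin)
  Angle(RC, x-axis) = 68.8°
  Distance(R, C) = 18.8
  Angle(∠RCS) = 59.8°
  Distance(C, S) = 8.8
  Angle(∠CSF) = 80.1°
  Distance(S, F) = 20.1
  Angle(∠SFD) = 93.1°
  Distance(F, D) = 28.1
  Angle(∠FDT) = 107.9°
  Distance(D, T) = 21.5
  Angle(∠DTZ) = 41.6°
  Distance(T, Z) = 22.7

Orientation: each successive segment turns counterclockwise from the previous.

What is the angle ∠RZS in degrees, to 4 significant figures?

49.10°

R is at the origin; RC runs at 68.8° with length 18.8, so C = (6.799, 17.53). ∠RCS = 59.8° gives CS at -171.0° from the x-axis; with |CS| = 8.8, S = (-1.893, 16.15). ∠CSF = 80.1° gives SF at -71.10° from the x-axis; with |SF| = 20.1, F = (4.618, -2.865). ∠SFD = 93.1° gives FD at 15.80° from the x-axis; with |FD| = 28.1, D = (31.66, 4.786). ∠FDT = 107.9° gives DT at 87.90° from the x-axis; with |DT| = 21.5, T = (32.44, 26.27). ∠DTZ = 41.6° gives TZ at -133.7° from the x-axis; with |TZ| = 22.7, Z = (16.76, 9.860). Then cos ∠RZS = ZR·ZS / (|ZR||ZS|), giving 49.10°.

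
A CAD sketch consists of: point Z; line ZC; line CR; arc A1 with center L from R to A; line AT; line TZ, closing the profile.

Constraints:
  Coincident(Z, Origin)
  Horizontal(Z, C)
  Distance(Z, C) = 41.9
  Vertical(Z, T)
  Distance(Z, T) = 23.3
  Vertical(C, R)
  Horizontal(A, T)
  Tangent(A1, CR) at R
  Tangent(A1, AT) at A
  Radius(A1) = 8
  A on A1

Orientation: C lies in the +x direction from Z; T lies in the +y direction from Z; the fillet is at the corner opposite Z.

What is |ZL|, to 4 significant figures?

37.19

Z is at the origin; Z and C share the same y with |ZC| = 41.9 and C on the +x side, so C = (41.90, 0.000). ZT is vertical with |ZT| = 23.3 and T on the +y side, so T = (0.000, 23.30). The virtual corner opposite Z is at (41.90, 23.30). The tangent condition forces LR to be normal to CR and tangency of A1 to AT means the radius LA is perpendicular to AT, with radius 8.0, so the center L sits 8.0 in from both sides at L = (33.90, 15.30). Then |ZL| = |L − Z| = 37.19.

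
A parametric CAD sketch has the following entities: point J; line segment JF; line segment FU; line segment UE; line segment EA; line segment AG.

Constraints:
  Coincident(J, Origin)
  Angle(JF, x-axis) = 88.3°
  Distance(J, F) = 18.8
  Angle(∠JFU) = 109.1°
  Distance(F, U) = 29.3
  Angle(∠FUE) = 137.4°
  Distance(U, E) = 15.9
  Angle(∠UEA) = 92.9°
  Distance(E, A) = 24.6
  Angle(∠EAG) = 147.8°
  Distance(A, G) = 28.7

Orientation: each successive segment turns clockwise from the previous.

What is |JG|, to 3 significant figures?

21.3

∠UEA = 92.9° gives EA at -112° from the x-axis; with |EA| = 24.6, A = (33.6, -1.98). ∠EAG = 147.8° gives AG at -144° from the x-axis; with |AG| = 28.7, G = (10.2, -18.6). Then |JG| = |G − J| = 21.3.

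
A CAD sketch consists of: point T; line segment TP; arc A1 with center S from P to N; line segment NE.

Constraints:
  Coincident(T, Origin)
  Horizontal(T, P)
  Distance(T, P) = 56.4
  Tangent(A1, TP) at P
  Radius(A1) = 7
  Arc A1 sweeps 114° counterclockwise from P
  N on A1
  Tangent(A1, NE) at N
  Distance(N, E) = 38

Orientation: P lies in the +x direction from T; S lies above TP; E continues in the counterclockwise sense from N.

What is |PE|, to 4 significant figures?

45.47

T is at the origin; TP is horizontal with |TP| = 56.4 and P on the +x side, so P = (56.40, 0.000). A1 meets TP tangentially, so SP is at right angles to TP, so S = P + (0, 7) = (56.40, 7.000). On A1, P sits at bearing -90° from S; a 114° counterclockwise sweep puts N at bearing 24°, so N = S + 7.0·(cos 24°, sin 24°) = (62.79, 9.847). A1 meets NE tangentially, so SN is at right angles to NE, so NE runs along (−sin 24°, cos 24°); with |NE| = 38.0, E = (47.34, 44.56). Then |PE| = |E − P| = 45.47.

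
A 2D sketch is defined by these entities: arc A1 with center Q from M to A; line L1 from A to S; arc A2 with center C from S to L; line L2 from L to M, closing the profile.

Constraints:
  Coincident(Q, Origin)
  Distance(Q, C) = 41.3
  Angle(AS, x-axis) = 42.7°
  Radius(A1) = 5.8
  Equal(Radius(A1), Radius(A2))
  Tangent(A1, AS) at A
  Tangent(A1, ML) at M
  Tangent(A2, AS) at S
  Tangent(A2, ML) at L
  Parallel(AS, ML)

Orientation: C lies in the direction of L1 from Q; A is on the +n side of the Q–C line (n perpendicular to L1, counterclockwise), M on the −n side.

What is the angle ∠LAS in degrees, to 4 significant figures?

15.69°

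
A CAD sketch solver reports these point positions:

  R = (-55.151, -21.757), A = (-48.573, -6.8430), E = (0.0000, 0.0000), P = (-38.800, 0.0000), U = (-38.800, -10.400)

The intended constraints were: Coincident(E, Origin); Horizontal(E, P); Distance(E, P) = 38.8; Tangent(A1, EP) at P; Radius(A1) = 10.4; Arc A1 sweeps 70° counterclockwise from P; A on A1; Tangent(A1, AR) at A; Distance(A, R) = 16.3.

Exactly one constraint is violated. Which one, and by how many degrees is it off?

Tangent(A1, AR) at A — off by 3.80°.

E = (0.00, 0.00) ✓; E.y = 0.00, P.y = 0.00 ✓; |EP| = 38.80 ✓; ∠(UP, PE) = 90.00° ✓; |UP| = 10.40 ✓; bearing(U→A) − bearing(U→P) = 70.00° ✓; |UA| = 10.40 ✓; ∠(UA, AR) = 93.80° ✗; |AR| = 16.30 ✓.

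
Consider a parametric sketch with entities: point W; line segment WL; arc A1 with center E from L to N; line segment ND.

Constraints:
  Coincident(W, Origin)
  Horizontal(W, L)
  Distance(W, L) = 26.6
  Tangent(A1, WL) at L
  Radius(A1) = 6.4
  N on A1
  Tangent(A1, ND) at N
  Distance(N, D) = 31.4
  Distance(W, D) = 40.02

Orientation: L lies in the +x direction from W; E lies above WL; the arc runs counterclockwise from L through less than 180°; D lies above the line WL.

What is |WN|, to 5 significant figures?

33.526

W is at the origin; W and L share the same y with |WL| = 26.6 and L on the +x side, so L = (26.600, 0.0000). A1 meets WL tangentially, so EL is at right angles to WL, so E = L + (0, 6.4) = (26.600, 6.4000). Since EN ⟂ ND (tangency), |ED| = √(6.4² + 31.4²) = 32.046 regardless of where N sits on A1. So D lies on both circle(W, 40.02) and circle(E, 32.046); the above-WL intersection is D = (16.052, 36.660). N is the foot of the tangent from D: N = (32.101, 9.6712).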